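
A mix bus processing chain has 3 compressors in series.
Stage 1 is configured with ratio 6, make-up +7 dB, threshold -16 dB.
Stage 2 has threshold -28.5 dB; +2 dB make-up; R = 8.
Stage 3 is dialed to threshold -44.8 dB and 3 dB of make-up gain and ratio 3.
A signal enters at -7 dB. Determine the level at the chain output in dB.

-34.825 dB

Stage 1: overshoot 9 dB → 9/6 = 1.5 dB → -14.5 dB; +7 dB make-up → -7.5 dB.
Stage 2: overshoot 21 dB → 21/8 = 2.625 dB → -25.875 dB; +2 dB make-up → -23.875 dB.
Stage 3: -23.875 dB is 20.925 dB over -44.8 dB; at 3:1 that becomes 6.975 dB over, giving -37.825 dB; +3 dB make-up → -34.825 dB.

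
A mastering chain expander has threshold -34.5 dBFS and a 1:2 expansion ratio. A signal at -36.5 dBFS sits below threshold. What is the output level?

-38.5 dBFS

Below threshold, a 1:2 expander applies gain = (2−1)×(T − x) of attenuation.
(2−1) × 2 = 2 dB, so output = -36.5 − 2 = -38.5 dBFS.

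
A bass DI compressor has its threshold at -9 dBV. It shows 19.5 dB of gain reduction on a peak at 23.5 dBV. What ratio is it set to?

Input overshoot = 23.5 − (-9) = 32.5 dB.
Output overshoot = 32.5 − 19.5 = 13 dB.
Ratio = input overshoot / output overshoot = 32.5 / 13 = 2.5.

2.5:1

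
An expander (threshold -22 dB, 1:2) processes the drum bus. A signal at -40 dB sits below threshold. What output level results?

-58 dB

Undershoot = (-22) − (-40) = 18 dB.
At 1:2, that expands to 36 dB under threshold.
Output = -22 − 36 = -58 dB.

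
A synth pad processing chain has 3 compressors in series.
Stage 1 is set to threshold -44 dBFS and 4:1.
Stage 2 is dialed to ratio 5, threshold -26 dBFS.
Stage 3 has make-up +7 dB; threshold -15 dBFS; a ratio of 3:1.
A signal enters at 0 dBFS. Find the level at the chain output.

Stage 1: 44 dB above -44 dBFS, reduced 4:1 to 11 dB above → -33 dBFS.
Stage 2: -33 dBFS ≤ -26 dBFS, so stage 2 doesn't engage; output -33 dBFS.
Stage 3: below threshold (-33 ≤ -15); passes unchanged; make-up brings it to -26 dBFS.

-26 dBFS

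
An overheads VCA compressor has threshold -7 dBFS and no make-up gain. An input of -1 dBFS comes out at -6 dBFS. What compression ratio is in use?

6:1

Input overshoot = -1 − (-7) = 6 dB; output overshoot = -6 − (-7) = 1 dB.
Ratio = 6 / 1 = 6.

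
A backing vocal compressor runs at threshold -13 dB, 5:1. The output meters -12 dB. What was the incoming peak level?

The compressed level sits -12 − (-13) = 1 dB over threshold.
Input overshoot = R × output overshoot = 5 dB → input = -13 + 5 = -8 dB.

-8 dB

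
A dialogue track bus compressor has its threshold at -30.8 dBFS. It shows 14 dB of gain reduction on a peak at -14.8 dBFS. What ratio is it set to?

Input overshoot = -14.8 − (-30.8) = 16 dB.
Output overshoot = 16 − 14 = 2 dB.
Ratio = input overshoot / output overshoot = 16 / 2 = 8.

8:1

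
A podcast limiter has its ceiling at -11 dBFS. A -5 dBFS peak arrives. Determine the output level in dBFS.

The limiter clamps the peak to its -11 dBFS ceiling.

-11 dBFS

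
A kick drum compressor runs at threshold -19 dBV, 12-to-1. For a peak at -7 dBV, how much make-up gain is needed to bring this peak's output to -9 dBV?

Without make-up, output = threshold + overshoot/12 = -19 + 1 = -18 dBV.
Gap to target: 9 dB.

9 dB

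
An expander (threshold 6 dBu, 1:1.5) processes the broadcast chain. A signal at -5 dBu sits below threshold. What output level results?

The input is 11 dB below the 6 dBu threshold.
A 1:1.5 expander multiplies undershoot by 1.5: 11 × 1.5 = 16.5 dB below threshold.
Output = 6 − 16.5 = -10.5 dBu.

-10.5 dBu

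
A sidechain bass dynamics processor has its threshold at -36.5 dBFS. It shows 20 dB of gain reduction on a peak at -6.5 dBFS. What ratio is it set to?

Input overshoot = -6.5 − (-36.5) = 30 dB.
Output overshoot = 30 − 20 = 10 dB.
Ratio = input overshoot / output overshoot = 30 / 10 = 3.

3:1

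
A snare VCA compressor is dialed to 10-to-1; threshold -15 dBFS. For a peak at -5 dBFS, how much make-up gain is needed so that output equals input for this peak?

9 dB

The peak compresses to -15 + 10/10 = -14 dBFS.
To reach -5 dBFS requires -5 − (-14) = 9 dB of make-up.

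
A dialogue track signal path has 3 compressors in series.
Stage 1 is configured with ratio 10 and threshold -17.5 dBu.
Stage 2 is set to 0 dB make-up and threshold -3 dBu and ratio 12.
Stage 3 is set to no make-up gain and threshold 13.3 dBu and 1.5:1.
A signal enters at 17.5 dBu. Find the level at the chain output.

-14 dBu

Stage 1: 17.5 dBu is 35 dB over -17.5 dBu; at 10:1 that becomes 3.5 dB over, giving -14 dBu.
Stage 2: -14 dBu is at or below the -3 dBu threshold — no compression; output -14 dBu.
Stage 3: -14 dBu ≤ 13.3 dBu, so stage 3 doesn't engage; output -14 dBu.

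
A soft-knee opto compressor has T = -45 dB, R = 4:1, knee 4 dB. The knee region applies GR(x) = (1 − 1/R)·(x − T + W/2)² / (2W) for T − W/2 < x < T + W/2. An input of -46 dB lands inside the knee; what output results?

x − T + W/2 = -46 − (-45) + 2 = 1.
GR = (1 − 1/4) × 1² / 8 = 0.75 × 1 / 8 = 0.09375 dB.
Output = -46 − 0.09375 = -46.09375 dB.

-46.09375 dB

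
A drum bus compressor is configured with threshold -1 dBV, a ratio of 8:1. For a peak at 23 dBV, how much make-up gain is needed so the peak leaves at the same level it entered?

Without make-up, output = threshold + overshoot/8 = -1 + 3 = 2 dBV.
Gap to target: 21 dB.

21 dB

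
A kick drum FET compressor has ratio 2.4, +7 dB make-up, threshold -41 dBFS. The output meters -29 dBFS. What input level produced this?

Remove make-up: -29 − 7 = -36 dBFS.
Post-compression overshoot = -36 − (-41) = 5 dB.
Undo the ratio: input overshoot = 5 × 2.4 = 12 dB, giving input = -29 dBFS.

-29 dBFS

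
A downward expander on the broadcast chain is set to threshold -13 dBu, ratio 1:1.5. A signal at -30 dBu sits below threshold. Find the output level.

-38.5 dBu

Below threshold, a 1:1.5 expander applies gain = (1.5−1)×(T − x) of attenuation.
(1.5−1) × 17 = 8.5 dB, so output = -30 − 8.5 = -38.5 dBu.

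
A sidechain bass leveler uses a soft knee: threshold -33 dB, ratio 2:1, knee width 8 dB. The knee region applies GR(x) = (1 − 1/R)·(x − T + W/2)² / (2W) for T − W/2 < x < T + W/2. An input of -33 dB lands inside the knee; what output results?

-33.5 dB

x − T + W/2 = -33 − (-33) + 4 = 4.
GR = (1 − 1/2) × 4² / 16 = 0.5 × 16 / 16 = 0.5 dB.
Output = -33 − 0.5 = -33.5 dB.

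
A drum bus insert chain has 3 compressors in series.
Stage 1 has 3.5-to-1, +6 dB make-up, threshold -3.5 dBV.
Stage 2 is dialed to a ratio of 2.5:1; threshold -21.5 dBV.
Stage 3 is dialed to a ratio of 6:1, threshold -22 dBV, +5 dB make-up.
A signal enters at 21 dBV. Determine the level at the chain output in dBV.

Stage 1: overshoot 24.5 dB → 24.5/3.5 = 7 dB → 3.5 dBV; +6 dB make-up → 9.5 dBV.
Stage 2: 9.5 dBV is 31 dB over -21.5 dBV; at 2.5:1 that becomes 12.4 dB over, giving -9.1 dBV.
Stage 3: overshoot 12.9 dB → 12.9/6 = 2.15 dB → -19.85 dBV; +5 dB make-up → -14.85 dBV.

-14.85 dBV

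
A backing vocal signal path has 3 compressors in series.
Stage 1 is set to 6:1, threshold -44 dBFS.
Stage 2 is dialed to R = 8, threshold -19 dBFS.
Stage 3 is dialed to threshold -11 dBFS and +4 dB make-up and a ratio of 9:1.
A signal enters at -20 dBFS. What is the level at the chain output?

-36 dBFS

Stage 1: overshoot 24 dB → 24/6 = 4 dB → -40 dBFS.
Stage 2: -40 dBFS is at or below the -19 dBFS threshold — no compression; output -40 dBFS.
Stage 3: -40 dBFS ≤ -11 dBFS, so stage 3 doesn't engage; make-up brings it to -36 dBFS.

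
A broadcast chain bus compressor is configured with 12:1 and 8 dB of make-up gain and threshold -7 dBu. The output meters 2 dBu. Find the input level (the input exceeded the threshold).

5 dBu

Before make-up, the level was 2 − 8 = -6 dBu.
The compressed level sits -6 − (-7) = 1 dB over threshold.
Undo the ratio: input overshoot = 1 × 12 = 12 dB, giving input = 5 dBu.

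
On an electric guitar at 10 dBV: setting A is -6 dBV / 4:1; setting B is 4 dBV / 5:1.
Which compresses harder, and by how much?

A: 16 dB over, compressed to 4 dB over, so 12 dB of GR.
B: 6 dB over, compressed to 1.2 dB over, so 4.8 dB of GR.
Difference: 7.2 dB in favour of A.

A, by 7.2 dB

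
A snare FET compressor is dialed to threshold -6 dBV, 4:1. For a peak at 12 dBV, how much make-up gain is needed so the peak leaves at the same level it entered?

The peak compresses to -6 + 18/4 = -1.5 dBV.
To reach 12 dBV requires 12 − (-1.5) = 13.5 dB of make-up.

13.5 dB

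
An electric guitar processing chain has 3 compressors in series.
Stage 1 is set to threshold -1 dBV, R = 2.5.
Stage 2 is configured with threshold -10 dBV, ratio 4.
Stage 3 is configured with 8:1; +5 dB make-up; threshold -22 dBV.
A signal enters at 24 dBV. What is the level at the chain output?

Stage 1: overshoot 25 dB → 25/2.5 = 10 dB → 9 dBV.
Stage 2: 9 dBV is 19 dB over -10 dBV; at 4:1 that becomes 4.75 dB over, giving -5.25 dBV.
Stage 3: -5.25 dBV is 16.75 dB over -22 dBV; at 8:1 that becomes 2.09375 dB over, giving -19.90625 dBV; +5 dB make-up → -14.90625 dBV.

-14.90625 dBV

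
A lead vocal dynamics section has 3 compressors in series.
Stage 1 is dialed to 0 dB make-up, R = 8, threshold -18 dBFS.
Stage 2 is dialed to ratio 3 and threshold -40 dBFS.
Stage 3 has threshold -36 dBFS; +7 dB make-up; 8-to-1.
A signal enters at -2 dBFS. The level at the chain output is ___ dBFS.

Stage 1: -2 dBFS is 16 dB over -18 dBFS; at 8:1 that becomes 2 dB over, giving -16 dBFS.
Stage 2: 24 dB above -40 dBFS, reduced 3:1 to 8 dB above → -32 dBFS.
Stage 3: overshoot 4 dB → 4/8 = 0.5 dB → -35.5 dBFS; +7 dB make-up → -28.5 dBFS.

-28.5 dBFS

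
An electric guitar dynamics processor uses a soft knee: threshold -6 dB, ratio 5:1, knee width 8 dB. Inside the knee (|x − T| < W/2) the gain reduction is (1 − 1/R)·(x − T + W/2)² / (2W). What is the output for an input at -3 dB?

-5.45 dB

x − T + W/2 = -3 − (-6) + 4 = 7.
GR = (1 − 1/5) × 7² / 16 = 0.8 × 49 / 16 = 2.45 dB.
Output = -3 − 2.45 = -5.45 dB.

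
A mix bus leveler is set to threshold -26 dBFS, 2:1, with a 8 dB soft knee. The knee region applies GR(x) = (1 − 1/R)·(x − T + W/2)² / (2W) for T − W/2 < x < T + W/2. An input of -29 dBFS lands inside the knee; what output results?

-29.03125 dBFS

x − T + W/2 = -29 − (-26) + 4 = 1.
GR = (1 − 1/2) × 1² / 16 = 0.5 × 1 / 16 = 0.03125 dB.
Output = -29 − 0.03125 = -29.03125 dBFS.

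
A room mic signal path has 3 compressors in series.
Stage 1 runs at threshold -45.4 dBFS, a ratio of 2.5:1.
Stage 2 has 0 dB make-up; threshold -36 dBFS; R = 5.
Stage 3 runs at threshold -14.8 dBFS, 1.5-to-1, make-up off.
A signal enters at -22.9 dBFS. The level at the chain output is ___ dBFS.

-36.4 dBFS

Stage 1: overshoot 22.5 dB → 22.5/2.5 = 9 dB → -36.4 dBFS.
Stage 2: -36.4 dBFS is at or below the -36 dBFS threshold — no compression; output -36.4 dBFS.
Stage 3: below threshold (-36.4 ≤ -14.8); passes unchanged; output -36.4 dBFS.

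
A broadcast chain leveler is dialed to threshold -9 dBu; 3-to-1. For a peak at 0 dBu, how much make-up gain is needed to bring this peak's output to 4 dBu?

10 dB

Overshoot 9 dB → 9/3 = 3 dB after compression, so the compressed level is -9 + 3 = -6 dBu.
Make-up = target − compressed = 4 − (-6) = 10 dB.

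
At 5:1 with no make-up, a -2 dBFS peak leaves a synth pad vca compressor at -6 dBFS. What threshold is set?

-7 dBFS

Input is 5 dB above T (since output overshoot × R = input overshoot: (-6 − T)·5 = -2 − T gives T = -7 dBFS).
Check: -7 + (-2 − (-7))/5 = -7 + 1 = -6 dBFS. ✓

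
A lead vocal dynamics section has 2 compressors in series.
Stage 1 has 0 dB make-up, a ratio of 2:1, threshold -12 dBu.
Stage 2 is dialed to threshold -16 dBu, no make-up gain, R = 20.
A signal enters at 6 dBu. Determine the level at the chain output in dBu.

Stage 1: 18 dB above -12 dBu, reduced 2:1 to 9 dB above → -3 dBu.
Stage 2: 13 dB above -16 dBu, reduced 20:1 to 0.65 dB above → -15.35 dBu.

-15.35 dBu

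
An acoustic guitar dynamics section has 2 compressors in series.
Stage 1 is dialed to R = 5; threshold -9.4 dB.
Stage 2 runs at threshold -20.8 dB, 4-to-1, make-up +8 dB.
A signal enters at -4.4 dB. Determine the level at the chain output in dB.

-9.7 dB

Stage 1: overshoot 5 dB → 5/5 = 1 dB → -8.4 dB.
Stage 2: overshoot 12.4 dB → 12.4/4 = 3.1 dB → -17.7 dB; +8 dB make-up → -9.7 dB.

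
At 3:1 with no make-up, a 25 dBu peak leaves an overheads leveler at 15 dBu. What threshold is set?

10 dBu

Input is 15 dB above T (since output overshoot × R = input overshoot: (15 − T)·3 = 25 − T gives T = 10 dBu).
Check: 10 + (25 − 10)/3 = 10 + 5 = 15 dBu. ✓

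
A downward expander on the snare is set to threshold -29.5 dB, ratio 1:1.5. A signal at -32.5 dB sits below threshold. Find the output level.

Below threshold, a 1:1.5 expander applies gain = (1.5−1)×(T − x) of attenuation.
(1.5−1) × 3 = 1.5 dB, so output = -32.5 − 1.5 = -34 dB.

-34 dB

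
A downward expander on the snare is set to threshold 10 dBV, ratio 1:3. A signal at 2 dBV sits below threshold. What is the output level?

-14 dBV

Below threshold, a 1:3 expander applies gain = (3−1)×(T − x) of attenuation.
(3−1) × 8 = 16 dB, so output = 2 − 16 = -14 dBV.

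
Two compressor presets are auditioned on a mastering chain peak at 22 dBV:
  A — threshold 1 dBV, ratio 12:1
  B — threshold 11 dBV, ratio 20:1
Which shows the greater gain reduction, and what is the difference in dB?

A, by 8.8 dB

A: 21 dB over, compressed to 1.75 dB over, so 19.25 dB of GR.
B: 11 dB over, compressed to 0.55 dB over, so 10.45 dB of GR.
A reduces 8.8 dB more.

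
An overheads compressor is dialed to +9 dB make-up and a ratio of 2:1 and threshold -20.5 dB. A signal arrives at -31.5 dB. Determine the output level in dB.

-22.5 dB

-31.5 dB is 11 dB below the -20.5 dB threshold, so no gain reduction is applied.
Make-up gain adds 9 dB: -31.5 + 9 = -22.5 dB.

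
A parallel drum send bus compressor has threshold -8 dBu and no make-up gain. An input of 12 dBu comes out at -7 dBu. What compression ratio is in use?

Input overshoot = 12 − (-8) = 20 dB; output overshoot = -7 − (-8) = 1 dB.
Ratio = 20 / 1 = 20.

20:1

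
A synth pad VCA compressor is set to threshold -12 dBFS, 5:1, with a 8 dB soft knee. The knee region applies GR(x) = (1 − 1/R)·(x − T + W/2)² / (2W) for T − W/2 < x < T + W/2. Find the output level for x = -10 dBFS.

-11.8 dBFS

x − T + W/2 = -10 − (-12) + 4 = 6.
GR = (1 − 1/5) × 6² / 16 = 0.8 × 36 / 16 = 1.8 dB.
Output = -10 − 1.8 = -11.8 dBFS.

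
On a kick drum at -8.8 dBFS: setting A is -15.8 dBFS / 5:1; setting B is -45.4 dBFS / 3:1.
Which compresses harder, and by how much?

B, by 18.8 dB

A: GR = 7 − 7/5 = 5.6 dB.
B: GR = 36.6 − 36.6/3 = 24.4 dB.
B reduces 18.8 dB more.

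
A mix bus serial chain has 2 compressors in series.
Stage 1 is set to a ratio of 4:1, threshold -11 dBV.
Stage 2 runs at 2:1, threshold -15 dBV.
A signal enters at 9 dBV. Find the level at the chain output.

Stage 1: 9 dBV is 20 dB over -11 dBV; at 4:1 that becomes 5 dB over, giving -6 dBV.
Stage 2: 9 dB above -15 dBV, reduced 2:1 to 4.5 dB above → -10.5 dBV.

-10.5 dBV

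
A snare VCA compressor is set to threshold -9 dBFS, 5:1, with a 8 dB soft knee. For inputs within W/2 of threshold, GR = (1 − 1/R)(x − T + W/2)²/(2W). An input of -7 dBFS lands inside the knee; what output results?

-8.8 dBFS

x − T + W/2 = -7 − (-9) + 4 = 6.
GR = (1 − 1/5) × 6² / 16 = 0.8 × 36 / 16 = 1.8 dB.
Output = -7 − 1.8 = -8.8 dBFS.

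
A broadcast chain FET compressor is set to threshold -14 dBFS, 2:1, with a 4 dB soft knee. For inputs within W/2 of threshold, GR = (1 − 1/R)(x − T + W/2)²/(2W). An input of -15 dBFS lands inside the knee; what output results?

x − T + W/2 = -15 − (-14) + 2 = 1.
GR = (1 − 1/2) × 1² / 8 = 0.5 × 1 / 8 = 0.0625 dB.
Output = -15 − 0.0625 = -15.0625 dBFS.

-15.0625 dBFS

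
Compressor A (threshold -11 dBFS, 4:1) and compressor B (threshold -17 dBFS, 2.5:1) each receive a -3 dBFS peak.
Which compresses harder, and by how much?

B, by 2.4 dB

A: 8 dB over, compressed to 2 dB over, so 6 dB of GR.
B: 14 dB over, compressed to 5.6 dB over, so 8.4 dB of GR.
Difference: 2.4 dB in favour of B.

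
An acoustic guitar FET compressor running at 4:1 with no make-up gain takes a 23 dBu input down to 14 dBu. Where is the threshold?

Input is 12 dB above T (since output overshoot × R = input overshoot: (14 − T)·4 = 23 − T gives T = 11 dBu).
Check: 11 + (23 − 11)/4 = 11 + 3 = 14 dBu. ✓

11 dBu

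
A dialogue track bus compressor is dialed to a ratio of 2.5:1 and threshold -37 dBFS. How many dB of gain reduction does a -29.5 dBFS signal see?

-29.5 dBFS exceeds the threshold by 7.5 dB.
At 2.5:1, output sits 7.5/2.5 = 3 dB above threshold.
So the signal is attenuated by 7.5 − 3 = 4.5 dB.

4.5 dB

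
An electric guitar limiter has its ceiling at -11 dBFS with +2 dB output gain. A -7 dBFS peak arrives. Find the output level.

At ∞:1, everything above -11 dBFS is held at the ceiling.
Output gain then adds 2 dB: -11 + 2 = -9 dBFS.

-9 dBFS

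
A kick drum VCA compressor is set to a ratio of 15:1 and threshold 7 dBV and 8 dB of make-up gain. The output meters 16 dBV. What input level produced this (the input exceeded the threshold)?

Before make-up, the level was 16 − 8 = 8 dBV.
Post-compression overshoot = 8 − 7 = 1 dB.
Before 15:1 compression the overshoot was 1 × 15 = 15 dB, so input = 7 + 15 = 22 dBV.

22 dBV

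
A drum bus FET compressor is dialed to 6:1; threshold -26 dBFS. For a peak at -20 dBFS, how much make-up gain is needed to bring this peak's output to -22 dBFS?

3 dB

Without make-up, output = threshold + overshoot/6 = -26 + 1 = -25 dBFS.
Gap to target: 3 dB.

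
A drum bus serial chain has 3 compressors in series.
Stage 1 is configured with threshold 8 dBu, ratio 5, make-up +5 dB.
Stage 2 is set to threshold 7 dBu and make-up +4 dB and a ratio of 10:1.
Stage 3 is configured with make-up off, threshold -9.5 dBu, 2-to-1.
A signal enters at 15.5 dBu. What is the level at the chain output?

Stage 1: overshoot 7.5 dB → 7.5/5 = 1.5 dB → 9.5 dBu; +5 dB make-up → 14.5 dBu.
Stage 2: 14.5 dBu is 7.5 dB over 7 dBu; at 10:1 that becomes 0.75 dB over, giving 7.75 dBu; +4 dB make-up → 11.75 dBu.
Stage 3: 11.75 dBu is 21.25 dB over -9.5 dBu; at 2:1 that becomes 10.625 dB over, giving 1.125 dBu.

1.125 dBu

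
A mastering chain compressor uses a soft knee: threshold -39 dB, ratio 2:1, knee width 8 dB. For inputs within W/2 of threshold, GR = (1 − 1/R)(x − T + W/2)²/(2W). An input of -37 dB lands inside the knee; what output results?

x − T + W/2 = -37 − (-39) + 4 = 6.
GR = (1 − 1/2) × 6² / 16 = 0.5 × 36 / 16 = 1.125 dB.
Output = -37 − 1.125 = -38.125 dB.

-38.125 dB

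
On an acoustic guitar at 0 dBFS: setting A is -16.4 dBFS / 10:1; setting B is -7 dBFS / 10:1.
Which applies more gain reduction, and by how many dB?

A: overshoot 16.4 dB → output overshoot 1.64 dB → GR 14.76 dB.
B: overshoot 7 dB → output overshoot 0.7 dB → GR 6.3 dB.
A applies 8.46 dB more gain reduction.

A, by 8.46 dB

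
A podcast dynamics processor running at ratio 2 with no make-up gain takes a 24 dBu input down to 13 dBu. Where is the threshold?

2 dBu

Input is 22 dB above T (since output overshoot × R = input overshoot: (13 − T)·2 = 24 − T gives T = 2 dBu).
Check: 2 + (24 − 2)/2 = 2 + 11 = 13 dBu. ✓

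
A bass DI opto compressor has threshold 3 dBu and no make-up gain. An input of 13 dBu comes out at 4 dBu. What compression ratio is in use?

Input overshoot = 13 − 3 = 10 dB; output overshoot = 4 − 3 = 1 dB.
Ratio = 10 / 1 = 10.

10:1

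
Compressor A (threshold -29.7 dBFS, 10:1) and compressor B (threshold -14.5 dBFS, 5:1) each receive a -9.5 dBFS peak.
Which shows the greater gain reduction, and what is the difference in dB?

A, by 14.18 dB

A: GR = 20.2 − 20.2/10 = 18.18 dB.
B: GR = 5 − 5/5 = 4 dB.
A reduces 14.18 dB more.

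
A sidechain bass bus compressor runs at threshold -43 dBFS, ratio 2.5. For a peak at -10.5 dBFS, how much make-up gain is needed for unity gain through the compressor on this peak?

19.5 dB

Without make-up, output = threshold + overshoot/2.5 = -43 + 13 = -30 dBFS.
Gap to target: 19.5 dB.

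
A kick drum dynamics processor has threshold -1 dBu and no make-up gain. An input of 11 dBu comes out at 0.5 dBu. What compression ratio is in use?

Input overshoot = 11 − (-1) = 12 dB; output overshoot = 0.5 − (-1) = 1.5 dB.
Ratio = 12 / 1.5 = 8.

8:1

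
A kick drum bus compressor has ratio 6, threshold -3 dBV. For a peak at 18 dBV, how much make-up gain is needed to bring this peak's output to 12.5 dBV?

12 dB

Overshoot 21 dB → 21/6 = 3.5 dB after compression, so the compressed level is -3 + 3.5 = 0.5 dBV.
Make-up = target − compressed = 12.5 − 0.5 = 12 dB.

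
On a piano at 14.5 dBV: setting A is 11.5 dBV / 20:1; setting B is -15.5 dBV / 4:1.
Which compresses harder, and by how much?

B, by 19.65 dB

A: GR = 3 − 3/20 = 2.85 dB.
B: GR = 30 − 30/4 = 22.5 dB.
Difference: 19.65 dB in favour of B.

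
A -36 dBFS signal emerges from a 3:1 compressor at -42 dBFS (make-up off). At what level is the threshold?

Input is 9 dB above T (since output overshoot × R = input overshoot: (-42 − T)·3 = -36 − T gives T = -45 dBFS).
Check: -45 + (-36 − (-45))/3 = -45 + 3 = -42 dBFS. ✓

-45 dBFS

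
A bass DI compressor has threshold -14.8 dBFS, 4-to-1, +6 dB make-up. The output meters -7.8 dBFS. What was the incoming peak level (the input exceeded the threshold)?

-10.8 dBFS

Before make-up, the level was -7.8 − 6 = -13.8 dBFS.
The compressed level sits -13.8 − (-14.8) = 1 dB over threshold.
Input overshoot = R × output overshoot = 4 dB → input = -14.8 + 4 = -10.8 dBFS.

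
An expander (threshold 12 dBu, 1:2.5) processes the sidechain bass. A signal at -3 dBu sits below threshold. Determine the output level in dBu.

-25.5 dBu

Below threshold, a 1:2.5 expander applies gain = (2.5−1)×(T − x) of attenuation.
(2.5−1) × 15 = 22.5 dB, so output = -3 − 22.5 = -25.5 dBu.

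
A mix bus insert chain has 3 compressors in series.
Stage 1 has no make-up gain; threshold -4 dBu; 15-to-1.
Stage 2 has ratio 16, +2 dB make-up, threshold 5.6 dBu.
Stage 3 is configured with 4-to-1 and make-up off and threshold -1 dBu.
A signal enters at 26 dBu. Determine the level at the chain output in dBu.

Stage 1: 26 dBu is 30 dB over -4 dBu; at 15:1 that becomes 2 dB over, giving -2 dBu.
Stage 2: -2 dBu is at or below the 5.6 dBu threshold — no compression; make-up brings it to 0 dBu.
Stage 3: 1 dB above -1 dBu, reduced 4:1 to 0.25 dB above → -0.75 dBu.

-0.75 dBu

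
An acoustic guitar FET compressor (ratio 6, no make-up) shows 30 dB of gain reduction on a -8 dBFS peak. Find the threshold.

-44 dBFS

Let T be the threshold. Output overshoot = (input overshoot)/R, so -38 − T = (-8 − T)/6.
6·(-38 − T) = -8 − T → 5·T = -228 − (-8) = -220.
T = -220/5 = -44 dBFS.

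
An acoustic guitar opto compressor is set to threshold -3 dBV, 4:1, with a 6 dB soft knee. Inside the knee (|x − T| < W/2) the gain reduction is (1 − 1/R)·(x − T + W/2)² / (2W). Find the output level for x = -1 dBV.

-2.5625 dBV

x − T + W/2 = -1 − (-3) + 3 = 5.
GR = (1 − 1/4) × 5² / 12 = 0.75 × 25 / 12 = 1.5625 dB.
Output = -1 − 1.5625 = -2.5625 dBV.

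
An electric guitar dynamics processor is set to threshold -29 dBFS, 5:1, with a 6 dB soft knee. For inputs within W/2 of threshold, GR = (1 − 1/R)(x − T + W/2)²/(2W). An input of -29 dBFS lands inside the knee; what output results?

-29.6 dBFS

x − T + W/2 = -29 − (-29) + 3 = 3.
GR = (1 − 1/5) × 3² / 12 = 0.8 × 9 / 12 = 0.6 dB.
Output = -29 − 0.6 = -29.6 dBFS.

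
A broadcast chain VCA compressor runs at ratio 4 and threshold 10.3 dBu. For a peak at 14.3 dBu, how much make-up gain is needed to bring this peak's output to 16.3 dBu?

The peak compresses to 10.3 + 4/4 = 11.3 dBu.
To reach 16.3 dBu requires 16.3 − 11.3 = 5 dB of make-up.

5 dB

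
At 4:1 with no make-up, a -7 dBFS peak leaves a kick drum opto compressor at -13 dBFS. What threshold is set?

Let T be the threshold. Output overshoot = (input overshoot)/R, so -13 − T = (-7 − T)/4.
4·(-13 − T) = -7 − T → 3·T = -52 − (-7) = -45.
T = -45/3 = -15 dBFS.

-15 dBFS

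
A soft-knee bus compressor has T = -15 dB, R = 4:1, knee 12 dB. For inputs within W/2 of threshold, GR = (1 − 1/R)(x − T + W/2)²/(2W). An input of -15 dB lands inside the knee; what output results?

x − T + W/2 = -15 − (-15) + 6 = 6.
GR = (1 − 1/4) × 6² / 24 = 0.75 × 36 / 24 = 1.125 dB.
Output = -15 − 1.125 = -16.125 dB.

-16.125 dB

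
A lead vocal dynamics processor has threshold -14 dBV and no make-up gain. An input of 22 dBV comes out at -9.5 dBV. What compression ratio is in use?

Input overshoot = 22 − (-14) = 36 dB; output overshoot = -9.5 − (-14) = 4.5 dB.
Ratio = 36 / 4.5 = 8.

8:1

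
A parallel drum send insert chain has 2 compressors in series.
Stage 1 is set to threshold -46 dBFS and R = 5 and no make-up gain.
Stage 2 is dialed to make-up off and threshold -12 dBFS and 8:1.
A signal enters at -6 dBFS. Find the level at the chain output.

-38 dBFS

Stage 1: overshoot 40 dB → 40/5 = 8 dB → -38 dBFS.
Stage 2: -38 dBFS is at or below the -12 dBFS threshold — no compression; output -38 dBFS.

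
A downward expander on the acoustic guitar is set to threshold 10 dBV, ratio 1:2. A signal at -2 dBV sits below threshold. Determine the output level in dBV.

The input is 12 dB below the 10 dBV threshold.
A 1:2 expander multiplies undershoot by 2: 12 × 2 = 24 dB below threshold.
Output = 10 − 24 = -14 dBV.

-14 dBV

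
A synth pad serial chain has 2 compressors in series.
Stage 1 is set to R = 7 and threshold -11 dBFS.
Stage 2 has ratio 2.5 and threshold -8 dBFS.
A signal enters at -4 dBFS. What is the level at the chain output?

Stage 1: 7 dB above -11 dBFS, reduced 7:1 to 1 dB above → -10 dBFS.
Stage 2: below threshold (-10 ≤ -8); passes unchanged; output -10 dBFS.

-10 dBFS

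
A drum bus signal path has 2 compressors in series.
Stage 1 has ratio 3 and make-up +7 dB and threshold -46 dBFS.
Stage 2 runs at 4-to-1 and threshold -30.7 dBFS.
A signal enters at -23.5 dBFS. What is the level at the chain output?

-31.5 dBFS

Stage 1: 22.5 dB above -46 dBFS, reduced 3:1 to 7.5 dB above → -38.5 dBFS; +7 dB make-up → -31.5 dBFS.
Stage 2: -31.5 dBFS ≤ -30.7 dBFS, so stage 2 doesn't engage; output -31.5 dBFS.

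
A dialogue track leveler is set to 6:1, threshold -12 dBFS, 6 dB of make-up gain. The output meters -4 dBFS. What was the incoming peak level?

0 dBFS

Remove make-up: -4 − 6 = -10 dBFS.
The compressed level sits -10 − (-12) = 2 dB over threshold.
Undo the ratio: input overshoot = 2 × 6 = 12 dB, giving input = 0 dBFS.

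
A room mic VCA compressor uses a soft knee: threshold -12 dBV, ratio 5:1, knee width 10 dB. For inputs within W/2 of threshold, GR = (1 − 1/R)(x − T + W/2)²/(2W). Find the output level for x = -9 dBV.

-11.56 dBV

x − T + W/2 = -9 − (-12) + 5 = 8.
GR = (1 − 1/5) × 8² / 20 = 0.8 × 64 / 20 = 2.56 dB.
Output = -9 − 2.56 = -11.56 dBV.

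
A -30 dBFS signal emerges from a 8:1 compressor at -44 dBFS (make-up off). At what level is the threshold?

Gain reduction = -30 − (-44) = 14 dB; output overshoot = GR / (R − 1) = 14 / 7 = 2 dB.
Threshold = output − output overshoot = -44 − 2 = -46 dBFS.

-46 dBFS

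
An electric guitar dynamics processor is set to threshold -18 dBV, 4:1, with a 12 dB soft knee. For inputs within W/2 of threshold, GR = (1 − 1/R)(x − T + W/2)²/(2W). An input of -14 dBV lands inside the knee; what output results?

-17.125 dBV

x − T + W/2 = -14 − (-18) + 6 = 10.
GR = (1 − 1/4) × 10² / 24 = 0.75 × 100 / 24 = 3.125 dB.
Output = -14 − 3.125 = -17.125 dBV.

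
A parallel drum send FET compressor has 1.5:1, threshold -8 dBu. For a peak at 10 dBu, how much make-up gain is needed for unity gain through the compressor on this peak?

6 dB

The peak compresses to -8 + 18/1.5 = 4 dBu.
To reach 10 dBu requires 10 − 4 = 6 dB of make-up.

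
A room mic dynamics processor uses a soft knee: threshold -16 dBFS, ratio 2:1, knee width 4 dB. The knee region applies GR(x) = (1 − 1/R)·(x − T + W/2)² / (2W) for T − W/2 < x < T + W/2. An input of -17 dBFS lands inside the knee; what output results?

-17.0625 dBFS

x − T + W/2 = -17 − (-16) + 2 = 1.
GR = (1 − 1/2) × 1² / 8 = 0.5 × 1 / 8 = 0.0625 dB.
Output = -17 − 0.0625 = -17.0625 dBFS.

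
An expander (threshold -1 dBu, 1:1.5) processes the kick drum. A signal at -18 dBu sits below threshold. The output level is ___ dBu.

-26.5 dBu

Undershoot = (-1) − (-18) = 17 dB.
At 1:1.5, that expands to 25.5 dB under threshold.
Output = -1 − 25.5 = -26.5 dBu.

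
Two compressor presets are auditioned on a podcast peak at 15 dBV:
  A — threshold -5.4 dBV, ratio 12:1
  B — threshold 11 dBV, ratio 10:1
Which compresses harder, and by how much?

A, by 15.1 dB

A: overshoot 20.4 dB → output overshoot 1.7 dB → GR 18.7 dB.
B: overshoot 4 dB → output overshoot 0.4 dB → GR 3.6 dB.
A applies 15.1 dB more gain reduction.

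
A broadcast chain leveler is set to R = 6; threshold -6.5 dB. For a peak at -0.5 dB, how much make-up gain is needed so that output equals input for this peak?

Overshoot 6 dB → 6/6 = 1 dB after compression, so the compressed level is -6.5 + 1 = -5.5 dB.
Make-up = target − compressed = -0.5 − (-5.5) = 5 dB.

5 dB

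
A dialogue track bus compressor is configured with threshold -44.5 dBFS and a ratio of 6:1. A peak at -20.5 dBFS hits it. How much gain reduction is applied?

20 dB

-20.5 dBFS exceeds the threshold by 24 dB.
At 6:1, output sits 24/6 = 4 dB above threshold.
Gain reduction = 24 − 4 = 20 dB.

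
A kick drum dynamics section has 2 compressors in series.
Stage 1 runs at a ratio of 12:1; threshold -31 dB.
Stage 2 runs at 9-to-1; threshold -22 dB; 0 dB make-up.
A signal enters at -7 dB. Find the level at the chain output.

-29 dB

Stage 1: overshoot 24 dB → 24/12 = 2 dB → -29 dB.
Stage 2: -29 dB is at or below the -22 dB threshold — no compression; output -29 dB.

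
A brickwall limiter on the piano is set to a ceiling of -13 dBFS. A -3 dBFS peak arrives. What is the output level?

-13 dBFS

The limiter clamps the peak to its -13 dBFS ceiling.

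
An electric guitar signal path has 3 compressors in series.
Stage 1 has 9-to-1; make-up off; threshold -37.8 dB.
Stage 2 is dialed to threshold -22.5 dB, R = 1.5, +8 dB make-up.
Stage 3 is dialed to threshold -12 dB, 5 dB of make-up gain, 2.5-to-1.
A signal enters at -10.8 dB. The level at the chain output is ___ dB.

Stage 1: 27 dB above -37.8 dB, reduced 9:1 to 3 dB above → -34.8 dB.
Stage 2: below threshold (-34.8 ≤ -22.5); passes unchanged; make-up brings it to -26.8 dB.
Stage 3: -26.8 dB is at or below the -12 dB threshold — no compression; make-up brings it to -21.8 dB.

-21.8 dB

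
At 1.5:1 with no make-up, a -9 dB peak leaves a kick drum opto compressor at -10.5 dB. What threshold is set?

-13.5 dB

Input is 4.5 dB above T (since output overshoot × R = input overshoot: (-10.5 − T)·1.5 = -9 − T gives T = -13.5 dB).
Check: -13.5 + (-9 − (-13.5))/1.5 = -13.5 + 3 = -10.5 dB. ✓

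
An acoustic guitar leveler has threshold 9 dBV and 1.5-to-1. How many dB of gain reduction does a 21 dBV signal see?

4 dB

Overshoot = 21 − 9 = 12 dB.
After 1.5:1 compression the overshoot becomes 12/1.5 = 8 dB.
So the signal is attenuated by 12 − 8 = 4 dB.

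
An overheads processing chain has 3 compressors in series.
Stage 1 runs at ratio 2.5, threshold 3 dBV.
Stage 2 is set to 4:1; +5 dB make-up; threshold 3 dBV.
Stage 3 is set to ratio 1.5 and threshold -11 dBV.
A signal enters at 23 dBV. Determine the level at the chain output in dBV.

Stage 1: 23 dBV is 20 dB over 3 dBV; at 2.5:1 that becomes 8 dB over, giving 11 dBV.
Stage 2: 11 dBV is 8 dB over 3 dBV; at 4:1 that becomes 2 dB over, giving 5 dBV; +5 dB make-up → 10 dBV.
Stage 3: 21 dB above -11 dBV, reduced 1.5:1 to 14 dB above → 3 dBV.

3 dBV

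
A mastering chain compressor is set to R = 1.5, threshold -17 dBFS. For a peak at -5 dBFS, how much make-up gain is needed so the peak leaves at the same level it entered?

Overshoot 12 dB → 12/1.5 = 8 dB after compression, so the compressed level is -17 + 8 = -9 dBFS.
Make-up = target − compressed = -5 − (-9) = 4 dB.

4 dB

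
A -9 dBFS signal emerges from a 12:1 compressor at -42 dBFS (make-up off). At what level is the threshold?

-45 dBFS

Let T be the threshold. Output overshoot = (input overshoot)/R, so -42 − T = (-9 − T)/12.
12·(-42 − T) = -9 − T → 11·T = -504 − (-9) = -495.
T = -495/11 = -45 dBFS.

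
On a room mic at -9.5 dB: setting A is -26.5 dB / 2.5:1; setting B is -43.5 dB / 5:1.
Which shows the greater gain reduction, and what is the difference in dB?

B, by 17 dB

A: 17 dB over, compressed to 6.8 dB over, so 10.2 dB of GR.
B: 34 dB over, compressed to 6.8 dB over, so 27.2 dB of GR.
B applies 17 dB more gain reduction.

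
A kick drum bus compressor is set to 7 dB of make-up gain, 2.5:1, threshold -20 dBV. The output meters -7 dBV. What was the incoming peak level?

Remove make-up: -7 − 7 = -14 dBV.
The compressed level sits -14 − (-20) = 6 dB over threshold.
Undo the ratio: input overshoot = 6 × 2.5 = 15 dB, giving input = -5 dBV.

-5 dBV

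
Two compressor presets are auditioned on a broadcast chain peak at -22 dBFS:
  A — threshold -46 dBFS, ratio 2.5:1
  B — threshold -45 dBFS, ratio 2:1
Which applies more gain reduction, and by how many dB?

A: 24 dB over, compressed to 9.6 dB over, so 14.4 dB of GR.
B: 23 dB over, compressed to 11.5 dB over, so 11.5 dB of GR.
A reduces 2.9 dB more.

A, by 2.9 dB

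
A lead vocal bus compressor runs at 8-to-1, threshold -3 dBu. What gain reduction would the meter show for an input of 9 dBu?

10.5 dB

9 dBu exceeds the threshold by 12 dB.
A 8:1 ratio leaves 1.5 dB of that excess.
Gain reduction = 12 − 1.5 = 10.5 dB.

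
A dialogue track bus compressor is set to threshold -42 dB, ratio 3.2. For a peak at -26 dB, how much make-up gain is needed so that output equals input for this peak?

11 dB

Without make-up, output = threshold + overshoot/3.2 = -42 + 5 = -37 dB.
Gap to target: 11 dB.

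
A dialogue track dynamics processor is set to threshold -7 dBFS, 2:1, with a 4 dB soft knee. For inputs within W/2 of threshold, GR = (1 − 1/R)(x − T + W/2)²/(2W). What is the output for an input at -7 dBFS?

-7.25 dBFS

x − T + W/2 = -7 − (-7) + 2 = 2.
GR = (1 − 1/2) × 2² / 8 = 0.5 × 4 / 8 = 0.25 dB.
Output = -7 − 0.25 = -7.25 dBFS.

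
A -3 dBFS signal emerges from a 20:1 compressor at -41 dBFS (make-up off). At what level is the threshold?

-43 dBFS

Gain reduction = -3 − (-41) = 38 dB; output overshoot = GR / (R − 1) = 38 / 19 = 2 dB.
Threshold = output − output overshoot = -41 − 2 = -43 dBFS.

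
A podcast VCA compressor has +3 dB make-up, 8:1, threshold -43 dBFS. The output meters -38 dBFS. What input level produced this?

Stripping the +3 dB make-up gives -41 dBFS at the gain stage.
The compressed level sits -41 − (-43) = 2 dB over threshold.
Before 8:1 compression the overshoot was 2 × 8 = 16 dB, so input = -43 + 16 = -27 dBFS.

-27 dBFS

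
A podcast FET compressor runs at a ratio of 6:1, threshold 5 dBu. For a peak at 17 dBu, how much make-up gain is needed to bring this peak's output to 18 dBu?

11 dB

The peak compresses to 5 + 12/6 = 7 dBu.
To reach 18 dBu requires 18 − 7 = 11 dB of make-up.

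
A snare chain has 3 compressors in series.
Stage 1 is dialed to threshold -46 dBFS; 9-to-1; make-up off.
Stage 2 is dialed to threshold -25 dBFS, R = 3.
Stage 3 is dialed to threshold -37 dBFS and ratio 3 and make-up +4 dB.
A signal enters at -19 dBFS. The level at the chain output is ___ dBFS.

Stage 1: -19 dBFS is 27 dB over -46 dBFS; at 9:1 that becomes 3 dB over, giving -43 dBFS.
Stage 2: -43 dBFS is at or below the -25 dBFS threshold — no compression; output -43 dBFS.
Stage 3: -43 dBFS is at or below the -37 dBFS threshold — no compression; make-up brings it to -39 dBFS.

-39 dBFS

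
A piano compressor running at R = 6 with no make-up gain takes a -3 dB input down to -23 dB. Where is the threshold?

Let T be the threshold. Output overshoot = (input overshoot)/R, so -23 − T = (-3 − T)/6.
6·(-23 − T) = -3 − T → 5·T = -138 − (-3) = -135.
T = -135/5 = -27 dB.

-27 dB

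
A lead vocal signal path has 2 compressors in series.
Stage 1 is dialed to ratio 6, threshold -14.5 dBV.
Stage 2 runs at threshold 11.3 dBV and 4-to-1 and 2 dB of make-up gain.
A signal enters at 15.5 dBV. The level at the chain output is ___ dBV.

-7.5 dBV

Stage 1: 30 dB above -14.5 dBV, reduced 6:1 to 5 dB above → -9.5 dBV.
Stage 2: -9.5 dBV is at or below the 11.3 dBV threshold — no compression; make-up brings it to -7.5 dBV.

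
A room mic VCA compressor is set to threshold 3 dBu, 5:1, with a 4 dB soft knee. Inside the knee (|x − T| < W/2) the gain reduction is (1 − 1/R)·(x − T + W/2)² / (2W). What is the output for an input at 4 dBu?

x − T + W/2 = 4 − 3 + 2 = 3.
GR = (1 − 1/5) × 3² / 8 = 0.8 × 9 / 8 = 0.9 dB.
Output = 4 − 0.9 = 3.1 dBu.

3.1 dBu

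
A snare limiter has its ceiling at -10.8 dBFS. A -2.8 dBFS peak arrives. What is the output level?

-10.8 dBFS

A brickwall limiter is an ∞:1 compressor: any input above the ceiling is clamped to -10.8 dBFS.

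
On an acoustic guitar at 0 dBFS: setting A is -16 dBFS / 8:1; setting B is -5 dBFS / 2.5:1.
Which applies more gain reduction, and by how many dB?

A: 16 dB over, compressed to 2 dB over, so 14 dB of GR.
B: 5 dB over, compressed to 2 dB over, so 3 dB of GR.
A reduces 11 dB more.

A, by 11 dB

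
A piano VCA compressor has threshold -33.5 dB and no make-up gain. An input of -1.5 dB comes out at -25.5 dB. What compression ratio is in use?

Input overshoot = -1.5 − (-33.5) = 32 dB; output overshoot = -25.5 − (-33.5) = 8 dB.
Ratio = 32 / 8 = 4.

4:1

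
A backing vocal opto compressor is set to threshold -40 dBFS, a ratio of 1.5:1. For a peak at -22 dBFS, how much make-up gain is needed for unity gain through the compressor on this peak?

The peak compresses to -40 + 18/1.5 = -28 dBFS.
To reach -22 dBFS requires -22 − (-28) = 6 dB of make-up.

6 dB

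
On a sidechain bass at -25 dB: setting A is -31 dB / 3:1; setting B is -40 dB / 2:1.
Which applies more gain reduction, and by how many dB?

A: overshoot 6 dB → output overshoot 2 dB → GR 4 dB.
B: overshoot 15 dB → output overshoot 7.5 dB → GR 7.5 dB.
B reduces 3.5 dB more.

B, by 3.5 dB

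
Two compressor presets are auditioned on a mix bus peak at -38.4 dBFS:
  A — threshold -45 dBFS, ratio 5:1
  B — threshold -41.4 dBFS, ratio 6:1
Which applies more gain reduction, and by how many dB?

A, by 2.78 dB

A: 6.6 dB over, compressed to 1.32 dB over, so 5.28 dB of GR.
B: 3 dB over, compressed to 0.5 dB over, so 2.5 dB of GR.
A applies 2.78 dB more gain reduction.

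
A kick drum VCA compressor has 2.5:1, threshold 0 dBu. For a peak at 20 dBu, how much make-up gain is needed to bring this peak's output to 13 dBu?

5 dB

Overshoot 20 dB → 20/2.5 = 8 dB after compression, so the compressed level is 0 + 8 = 8 dBu.
Make-up = target − compressed = 13 − 8 = 5 dB.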